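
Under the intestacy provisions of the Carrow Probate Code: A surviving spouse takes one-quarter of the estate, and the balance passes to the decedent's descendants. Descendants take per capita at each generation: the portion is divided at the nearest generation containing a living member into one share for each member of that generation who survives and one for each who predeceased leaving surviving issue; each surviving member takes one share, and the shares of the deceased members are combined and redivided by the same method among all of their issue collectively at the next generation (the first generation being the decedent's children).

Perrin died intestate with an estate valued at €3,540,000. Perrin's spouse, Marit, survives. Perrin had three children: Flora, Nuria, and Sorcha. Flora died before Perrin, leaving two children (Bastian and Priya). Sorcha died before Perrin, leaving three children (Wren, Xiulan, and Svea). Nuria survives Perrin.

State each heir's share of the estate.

Marit takes one-quarter of €3,540,000 = €885,000. The remaining €2,655,000 passes to the descendants.
The descendants' portion (€2,655,000) is divided at the children's generation into 3 shares of €885,000. Nuria takes €885,000. The 2 shares of the deceased (Flora and Sorcha) are combined into a pool of €1,770,000.
That pool (€1,770,000) is divided at the grandchildren's generation equally among Bastian, Priya, Wren, Xiulan, and Svea: €354,000 each.

Marit: €885,000; Bastian: €354,000; Priya: €354,000; Nuria: €885,000; Wren: €354,000; Xiulan: €354,000; Svea: €354,000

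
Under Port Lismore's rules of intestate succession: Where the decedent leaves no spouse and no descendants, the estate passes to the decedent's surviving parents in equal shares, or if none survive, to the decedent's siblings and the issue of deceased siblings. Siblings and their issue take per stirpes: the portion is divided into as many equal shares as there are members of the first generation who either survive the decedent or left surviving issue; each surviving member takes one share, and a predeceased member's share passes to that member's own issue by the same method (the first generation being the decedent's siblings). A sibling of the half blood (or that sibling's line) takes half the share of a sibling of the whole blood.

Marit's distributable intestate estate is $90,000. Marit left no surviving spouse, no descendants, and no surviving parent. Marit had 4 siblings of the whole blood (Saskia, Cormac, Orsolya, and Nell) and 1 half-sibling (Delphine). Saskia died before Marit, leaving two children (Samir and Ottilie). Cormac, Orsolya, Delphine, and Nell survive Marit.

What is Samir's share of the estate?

Samir receives $10,000.

The entire $90,000 passes to the siblings and their issue.
Counting each half-blood sibling's line as half a unit, there are 9/2 units in $90,000, so one unit is $20,000. Whole-blood lines (Saskia, Cormac, Orsolya, and Nell) take $20,000 each; half-blood lines (Delphine) take $10,000 each.
Saskia's share ($20,000) is divided into 2 shares of $10,000: Samir and Ottilie each take $10,000.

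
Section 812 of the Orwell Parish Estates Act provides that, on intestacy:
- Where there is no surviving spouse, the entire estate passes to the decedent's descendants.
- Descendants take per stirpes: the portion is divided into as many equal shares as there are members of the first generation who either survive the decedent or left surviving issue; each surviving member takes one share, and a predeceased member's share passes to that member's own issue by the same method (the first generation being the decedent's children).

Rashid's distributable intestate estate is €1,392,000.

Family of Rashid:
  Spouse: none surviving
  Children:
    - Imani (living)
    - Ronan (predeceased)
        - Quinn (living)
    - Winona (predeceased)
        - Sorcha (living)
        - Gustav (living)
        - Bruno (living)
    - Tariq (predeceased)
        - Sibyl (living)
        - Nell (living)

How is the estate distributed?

The entire €1,392,000 passes to the descendants.
That amount (€1,392,000) is divided into 4 shares of €348,000: Imani takes €348,000; Ronan's €348,000 share passes to Ronan's issue; Winona's €348,000 share passes to Winona's issue; Tariq's €348,000 share passes to Tariq's issue.
Ronan's share (€348,000) passes entirely to Quinn.
Winona's share (€348,000) is divided into 3 shares of €116,000: Sorcha, Gustav, and Bruno each take €116,000.
Tariq's share (€348,000) is divided into 2 shares of €174,000: Sibyl and Nell each take €174,000.

Imani: €348,000; Quinn: €348,000; Sorcha: €116,000; Gustav: €116,000; Bruno: €116,000; Sibyl: €174,000; Nell: €174,000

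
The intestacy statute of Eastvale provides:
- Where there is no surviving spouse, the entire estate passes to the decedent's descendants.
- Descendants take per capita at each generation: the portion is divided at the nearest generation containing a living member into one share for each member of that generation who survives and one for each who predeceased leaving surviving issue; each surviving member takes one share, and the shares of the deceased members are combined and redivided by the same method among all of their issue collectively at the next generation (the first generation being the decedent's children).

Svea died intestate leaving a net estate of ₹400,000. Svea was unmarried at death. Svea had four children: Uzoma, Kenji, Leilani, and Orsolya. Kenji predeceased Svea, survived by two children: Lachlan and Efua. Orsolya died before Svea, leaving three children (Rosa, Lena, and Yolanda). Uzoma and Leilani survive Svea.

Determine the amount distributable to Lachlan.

Lachlan receives ₹40,000.

The entire ₹400,000 passes to the descendants.
That amount (₹400,000) is divided at the children's generation into 4 shares of ₹100,000. Uzoma and Leilani each take ₹100,000. The 2 shares of the deceased (Kenji and Orsolya) are combined into a pool of ₹200,000.
That pool (₹200,000) is divided at the grandchildren's generation equally among Lachlan, Efua, Rosa, Lena, and Yolanda: ₹40,000 each.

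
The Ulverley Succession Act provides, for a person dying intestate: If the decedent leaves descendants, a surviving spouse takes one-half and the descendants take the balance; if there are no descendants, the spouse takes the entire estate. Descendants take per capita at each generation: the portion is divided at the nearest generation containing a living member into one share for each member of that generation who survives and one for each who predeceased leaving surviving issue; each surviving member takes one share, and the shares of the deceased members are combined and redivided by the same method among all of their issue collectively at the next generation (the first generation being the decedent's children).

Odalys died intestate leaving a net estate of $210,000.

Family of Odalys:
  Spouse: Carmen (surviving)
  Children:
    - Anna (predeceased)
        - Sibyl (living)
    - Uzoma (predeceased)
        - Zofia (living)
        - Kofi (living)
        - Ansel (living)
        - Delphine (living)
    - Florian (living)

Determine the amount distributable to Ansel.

Ansel receives $14,000.

Carmen takes one-half of $210,000 = $105,000. The remaining $105,000 passes to the descendants.
The descendants' portion ($105,000) is divided at the children's generation into 3 shares of $35,000. Florian takes $35,000. The 2 shares of the deceased (Anna and Uzoma) are combined into a pool of $70,000.
That pool ($70,000) is divided at the grandchildren's generation equally among Sibyl, Zofia, Kofi, Ansel, and Delphine: $14,000 each.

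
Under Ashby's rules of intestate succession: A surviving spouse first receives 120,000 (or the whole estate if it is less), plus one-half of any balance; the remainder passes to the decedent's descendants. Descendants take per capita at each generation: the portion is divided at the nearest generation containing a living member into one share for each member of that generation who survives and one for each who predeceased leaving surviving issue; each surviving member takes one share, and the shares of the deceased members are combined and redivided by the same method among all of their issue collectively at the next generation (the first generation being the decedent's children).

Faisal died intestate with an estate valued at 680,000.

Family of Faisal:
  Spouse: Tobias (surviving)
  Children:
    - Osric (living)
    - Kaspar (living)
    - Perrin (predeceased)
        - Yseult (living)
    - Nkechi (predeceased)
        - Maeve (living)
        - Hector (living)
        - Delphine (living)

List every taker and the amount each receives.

Tobias first takes 120,000, leaving a balance of 560,000. Tobias then takes one-half of the balance (280,000), for a total of 400,000. The remaining 280,000 passes to the descendants.
The descendants' portion (280,000) is divided at the children's generation into 4 shares of 70,000. Osric and Kaspar each take 70,000. The 2 shares of the deceased (Perrin and Nkechi) are combined into a pool of 140,000.
That pool (140,000) is divided at the grandchildren's generation equally among Yseult, Maeve, Hector, and Delphine: 35,000 each.

Tobias: 400,000; Osric: 70,000; Kaspar: 70,000; Yseult: 35,000; Maeve: 35,000; Hector: 35,000; Delphine: 35,000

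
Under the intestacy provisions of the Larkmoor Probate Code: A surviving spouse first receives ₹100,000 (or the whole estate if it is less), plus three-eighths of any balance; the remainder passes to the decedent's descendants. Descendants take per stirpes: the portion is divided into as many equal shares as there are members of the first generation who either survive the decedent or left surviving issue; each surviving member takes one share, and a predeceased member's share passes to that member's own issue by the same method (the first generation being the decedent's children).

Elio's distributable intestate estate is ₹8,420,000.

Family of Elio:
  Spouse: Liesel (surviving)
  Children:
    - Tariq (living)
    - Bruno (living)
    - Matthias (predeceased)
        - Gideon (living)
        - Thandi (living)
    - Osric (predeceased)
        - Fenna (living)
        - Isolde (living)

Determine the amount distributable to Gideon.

Gideon receives ₹650,000.

Liesel first takes ₹100,000, leaving a balance of ₹8,320,000. Liesel then takes three-eighths of the balance (₹3,120,000), for a total of ₹3,220,000. The remaining ₹5,200,000 passes to the descendants.
The descendants' portion (₹5,200,000) is divided into 4 shares of ₹1,300,000: Tariq and Bruno each take ₹1,300,000; Matthias's ₹1,300,000 share passes to Matthias's issue; Osric's ₹1,300,000 share passes to Osric's issue.
Matthias's share (₹1,300,000) is divided into 2 shares of ₹650,000: Gideon and Thandi each take ₹650,000.
Osric's share (₹1,300,000) is divided into 2 shares of ₹650,000: Fenna and Isolde each take ₹650,000.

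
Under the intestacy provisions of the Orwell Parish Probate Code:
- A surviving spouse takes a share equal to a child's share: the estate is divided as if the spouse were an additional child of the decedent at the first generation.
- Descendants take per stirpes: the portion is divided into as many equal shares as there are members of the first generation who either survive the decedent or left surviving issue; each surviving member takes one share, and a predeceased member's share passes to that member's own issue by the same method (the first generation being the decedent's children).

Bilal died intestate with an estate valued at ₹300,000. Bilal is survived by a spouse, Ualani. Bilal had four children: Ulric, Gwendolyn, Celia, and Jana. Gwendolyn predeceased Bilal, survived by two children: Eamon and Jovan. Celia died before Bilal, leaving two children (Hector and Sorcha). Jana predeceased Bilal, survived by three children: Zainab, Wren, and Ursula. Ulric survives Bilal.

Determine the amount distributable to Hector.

The spouse counts as an additional share at the children's level, so there are 5 primary shares of ₹60,000. Ualani takes one such share (₹60,000).
The children's combined portion (₹240,000) is divided into 4 shares of ₹60,000: Ulric takes ₹60,000; Gwendolyn's ₹60,000 share passes to Gwendolyn's issue; Celia's ₹60,000 share passes to Celia's issue; Jana's ₹60,000 share passes to Jana's issue.
Gwendolyn's share (₹60,000) is divided into 2 shares of ₹30,000: Eamon and Jovan each take ₹30,000.
Celia's share (₹60,000) is divided into 2 shares of ₹30,000: Hector and Sorcha each take ₹30,000.
Jana's share (₹60,000) is divided into 3 shares of ₹20,000: Zainab, Wren, and Ursula each take ₹20,000.

Hector receives ₹30,000.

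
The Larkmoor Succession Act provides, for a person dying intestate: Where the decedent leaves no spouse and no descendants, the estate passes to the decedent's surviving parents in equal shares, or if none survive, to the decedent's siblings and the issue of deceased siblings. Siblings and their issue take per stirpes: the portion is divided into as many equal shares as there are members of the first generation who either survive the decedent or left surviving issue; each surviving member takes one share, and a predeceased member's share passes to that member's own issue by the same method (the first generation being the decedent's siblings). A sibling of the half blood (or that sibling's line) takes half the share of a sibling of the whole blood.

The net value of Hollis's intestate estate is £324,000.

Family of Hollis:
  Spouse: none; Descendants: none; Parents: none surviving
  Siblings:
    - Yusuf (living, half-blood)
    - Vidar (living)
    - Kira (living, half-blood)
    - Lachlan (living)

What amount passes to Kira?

Kira receives £54,000.

The entire £324,000 passes to the siblings and their issue.
Counting each half-blood sibling's line as half a unit, there are 3 units in £324,000, so one unit is £108,000. Whole-blood lines (Vidar and Lachlan) take £108,000 each; half-blood lines (Yusuf and Kira) take £54,000 each.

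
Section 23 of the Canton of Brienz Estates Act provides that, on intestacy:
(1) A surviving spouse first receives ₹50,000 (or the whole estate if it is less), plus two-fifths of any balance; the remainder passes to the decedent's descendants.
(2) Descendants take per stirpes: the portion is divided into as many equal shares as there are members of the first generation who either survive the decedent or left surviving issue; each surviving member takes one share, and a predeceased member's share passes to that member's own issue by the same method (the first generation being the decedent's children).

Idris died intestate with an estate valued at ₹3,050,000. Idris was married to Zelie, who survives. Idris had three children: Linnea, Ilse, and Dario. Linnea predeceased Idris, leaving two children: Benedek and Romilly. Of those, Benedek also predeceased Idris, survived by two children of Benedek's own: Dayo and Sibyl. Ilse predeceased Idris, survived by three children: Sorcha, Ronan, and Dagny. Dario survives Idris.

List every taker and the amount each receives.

Zelie: ₹1,250,000; Dayo: ₹150,000; Sibyl: ₹150,000; Romilly: ₹300,000; Sorcha: ₹200,000; Ronan: ₹200,000; Dagny: ₹200,000; Dario: ₹600,000

Zelie first takes ₹50,000, leaving a balance of ₹3,000,000. Zelie then takes two-fifths of the balance (₹1,200,000), for a total of ₹1,250,000. The remaining ₹1,800,000 passes to the descendants.
The descendants' portion (₹1,800,000) is divided into 3 shares of ₹600,000: Dario takes ₹600,000; Linnea's ₹600,000 share passes to Linnea's issue; Ilse's ₹600,000 share passes to Ilse's issue.
Linnea's share (₹600,000) is divided into 2 shares of ₹300,000: Romilly takes ₹300,000; Benedek's ₹300,000 share passes to Benedek's issue.
Benedek's share (₹300,000) is divided into 2 shares of ₹150,000: Dayo and Sibyl each take ₹150,000.
Ilse's share (₹600,000) is divided into 3 shares of ₹200,000: Sorcha, Ronan, and Dagny each take ₹200,000.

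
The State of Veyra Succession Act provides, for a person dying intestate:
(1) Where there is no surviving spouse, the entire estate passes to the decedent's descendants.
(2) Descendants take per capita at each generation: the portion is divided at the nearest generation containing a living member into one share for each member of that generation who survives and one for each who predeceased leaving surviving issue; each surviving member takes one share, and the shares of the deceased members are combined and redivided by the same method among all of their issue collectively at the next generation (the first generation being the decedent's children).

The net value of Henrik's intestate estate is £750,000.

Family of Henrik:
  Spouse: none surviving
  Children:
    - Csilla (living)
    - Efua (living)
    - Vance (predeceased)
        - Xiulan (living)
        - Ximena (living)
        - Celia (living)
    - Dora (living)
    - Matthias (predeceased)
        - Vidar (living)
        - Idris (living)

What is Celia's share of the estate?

Celia receives £60,000.

The entire £750,000 passes to the descendants.
That amount (£750,000) is divided at the children's generation into 5 shares of £150,000. Csilla, Efua, and Dora each take £150,000. The 2 shares of the deceased (Vance and Matthias) are combined into a pool of £300,000.
That pool (£300,000) is divided at the grandchildren's generation equally among Xiulan, Ximena, Celia, Vidar, and Idris: £60,000 each.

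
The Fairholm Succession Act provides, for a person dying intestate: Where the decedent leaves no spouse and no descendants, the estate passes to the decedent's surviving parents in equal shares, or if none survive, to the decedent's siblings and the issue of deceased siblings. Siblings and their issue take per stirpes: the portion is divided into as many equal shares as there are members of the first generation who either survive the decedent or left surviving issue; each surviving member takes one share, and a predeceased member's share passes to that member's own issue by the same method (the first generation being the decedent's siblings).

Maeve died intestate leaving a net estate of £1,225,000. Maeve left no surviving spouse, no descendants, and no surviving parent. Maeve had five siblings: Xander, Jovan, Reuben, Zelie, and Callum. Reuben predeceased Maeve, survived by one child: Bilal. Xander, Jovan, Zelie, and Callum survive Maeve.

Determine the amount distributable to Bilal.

Bilal receives £245,000.

The entire £1,225,000 passes to the siblings and their issue.
That amount (£1,225,000) is divided into 5 shares of £245,000: Xander, Jovan, Zelie, and Callum each take £245,000; Reuben's £245,000 share passes to Reuben's issue.
Reuben's share (£245,000) passes entirely to Bilal.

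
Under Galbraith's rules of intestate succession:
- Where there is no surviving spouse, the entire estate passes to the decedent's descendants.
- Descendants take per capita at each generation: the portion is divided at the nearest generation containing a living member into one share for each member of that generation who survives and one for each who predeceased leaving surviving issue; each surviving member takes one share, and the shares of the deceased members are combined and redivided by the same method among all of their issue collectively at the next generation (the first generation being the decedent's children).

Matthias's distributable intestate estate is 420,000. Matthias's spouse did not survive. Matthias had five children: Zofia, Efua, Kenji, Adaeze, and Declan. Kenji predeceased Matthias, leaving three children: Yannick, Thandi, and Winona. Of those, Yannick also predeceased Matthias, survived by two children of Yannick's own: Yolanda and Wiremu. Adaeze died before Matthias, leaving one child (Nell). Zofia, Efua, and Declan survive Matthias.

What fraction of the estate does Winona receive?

The entire 420,000 passes to the descendants.
That amount (420,000) is divided at the children's generation into 5 shares of 84,000. Zofia, Efua, and Declan each take 84,000. The 2 shares of the deceased (Kenji and Adaeze) are combined into a pool of 168,000.
That pool (168,000) is divided at the grandchildren's generation into 4 shares of 42,000. Thandi, Winona, and Nell each take 42,000. The remaining share for the deceased Yannick (42,000) is carried to the next generation.
That pool (42,000) is divided at the great-grandchildren's generation equally among Yolanda and Wiremu: 21,000 each.

Winona receives 1/10 of the estate.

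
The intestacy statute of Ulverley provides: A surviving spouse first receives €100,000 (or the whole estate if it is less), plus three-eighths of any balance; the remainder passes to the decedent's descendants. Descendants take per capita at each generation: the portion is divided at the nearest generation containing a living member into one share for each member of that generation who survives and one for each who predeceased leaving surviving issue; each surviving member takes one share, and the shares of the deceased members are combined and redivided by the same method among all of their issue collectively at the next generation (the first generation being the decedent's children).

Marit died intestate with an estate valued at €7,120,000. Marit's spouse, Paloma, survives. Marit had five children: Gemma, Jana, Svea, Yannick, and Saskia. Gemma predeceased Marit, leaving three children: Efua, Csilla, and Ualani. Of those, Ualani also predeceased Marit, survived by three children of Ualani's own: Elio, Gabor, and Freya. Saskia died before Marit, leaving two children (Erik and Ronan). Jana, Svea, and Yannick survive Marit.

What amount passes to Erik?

Erik receives €351,000.

Paloma first takes €100,000, leaving a balance of €7,020,000. Paloma then takes three-eighths of the balance (€2,632,500), for a total of €2,732,500. The remaining €4,387,500 passes to the descendants.
The descendants' portion (€4,387,500) is divided at the children's generation into 5 shares of €877,500. Jana, Svea, and Yannick each take €877,500. The 2 shares of the deceased (Gemma and Saskia) are combined into a pool of €1,755,000.
That pool (€1,755,000) is divided at the grandchildren's generation into 5 shares of €351,000. Efua, Csilla, Erik, and Ronan each take €351,000. The remaining share for the deceased Ualani (€351,000) is carried to the next generation.
That pool (€351,000) is divided at the great-grandchildren's generation equally among Elio, Gabor, and Freya: €117,000 each.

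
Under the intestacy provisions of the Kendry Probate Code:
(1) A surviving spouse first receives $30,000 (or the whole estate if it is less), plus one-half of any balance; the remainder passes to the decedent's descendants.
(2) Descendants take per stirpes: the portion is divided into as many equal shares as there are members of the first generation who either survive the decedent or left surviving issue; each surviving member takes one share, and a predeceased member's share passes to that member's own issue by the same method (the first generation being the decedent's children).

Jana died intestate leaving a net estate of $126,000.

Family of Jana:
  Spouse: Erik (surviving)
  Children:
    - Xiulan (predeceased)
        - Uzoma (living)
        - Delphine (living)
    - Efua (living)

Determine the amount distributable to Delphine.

Delphine receives $12,000.

Erik first takes $30,000, leaving a balance of $96,000. Erik then takes one-half of the balance ($48,000), for a total of $78,000. The remaining $48,000 passes to the descendants.
The descendants' portion ($48,000) is divided into 2 shares of $24,000: Efua takes $24,000; Xiulan's $24,000 share passes to Xiulan's issue.
Xiulan's share ($24,000) is divided into 2 shares of $12,000: Uzoma and Delphine each take $12,000.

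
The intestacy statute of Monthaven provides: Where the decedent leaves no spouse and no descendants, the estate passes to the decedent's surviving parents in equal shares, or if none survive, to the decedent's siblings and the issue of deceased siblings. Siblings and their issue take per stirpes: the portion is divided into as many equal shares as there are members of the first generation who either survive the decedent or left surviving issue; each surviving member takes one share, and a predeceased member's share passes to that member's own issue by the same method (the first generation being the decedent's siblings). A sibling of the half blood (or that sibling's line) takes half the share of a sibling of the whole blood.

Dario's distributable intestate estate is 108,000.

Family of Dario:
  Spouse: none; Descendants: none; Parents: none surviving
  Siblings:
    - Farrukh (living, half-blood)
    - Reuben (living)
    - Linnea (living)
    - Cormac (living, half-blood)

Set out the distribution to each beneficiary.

Farrukh: 18,000; Reuben: 36,000; Linnea: 36,000; Cormac: 18,000

The entire 108,000 passes to the siblings and their issue.
Counting each half-blood sibling's line as half a unit, there are 3 units in 108,000, so one unit is 36,000. Whole-blood lines (Reuben and Linnea) take 36,000 each; half-blood lines (Farrukh and Cormac) take 18,000 each.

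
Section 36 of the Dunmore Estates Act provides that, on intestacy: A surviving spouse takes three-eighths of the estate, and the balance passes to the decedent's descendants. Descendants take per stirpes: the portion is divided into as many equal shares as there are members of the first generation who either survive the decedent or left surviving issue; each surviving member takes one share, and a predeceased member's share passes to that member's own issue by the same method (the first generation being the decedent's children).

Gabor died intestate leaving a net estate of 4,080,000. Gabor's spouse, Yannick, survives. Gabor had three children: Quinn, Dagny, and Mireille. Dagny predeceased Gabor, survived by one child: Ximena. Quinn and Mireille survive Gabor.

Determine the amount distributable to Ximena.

Yannick takes three-eighths of 4,080,000 = 1,530,000. The remaining 2,550,000 passes to the descendants.
The descendants' portion (2,550,000) is divided into 3 shares of 850,000: Quinn and Mireille each take 850,000; Dagny's 850,000 share passes to Dagny's issue.
Dagny's share (850,000) passes entirely to Ximena.

Ximena receives 850,000.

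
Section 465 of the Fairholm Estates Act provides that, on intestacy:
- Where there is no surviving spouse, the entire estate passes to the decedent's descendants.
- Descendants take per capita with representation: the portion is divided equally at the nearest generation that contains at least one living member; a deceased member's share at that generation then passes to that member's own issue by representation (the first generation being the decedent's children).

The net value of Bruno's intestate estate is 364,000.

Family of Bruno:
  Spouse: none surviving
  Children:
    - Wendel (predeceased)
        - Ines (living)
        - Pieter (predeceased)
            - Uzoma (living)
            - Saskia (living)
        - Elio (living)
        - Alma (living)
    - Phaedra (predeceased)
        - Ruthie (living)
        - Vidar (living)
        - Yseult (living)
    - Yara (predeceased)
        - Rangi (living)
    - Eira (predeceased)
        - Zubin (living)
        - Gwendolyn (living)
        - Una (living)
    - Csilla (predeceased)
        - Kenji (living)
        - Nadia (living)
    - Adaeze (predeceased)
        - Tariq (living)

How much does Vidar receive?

Vidar receives 26,000.

The entire 364,000 passes to the descendants.
No child survives, so the initial division is made at the grandchildren's generation.
That amount (364,000) is divided into 14 shares of 26,000: Ines, Elio, Alma, Ruthie, Vidar, Yseult, Rangi, Zubin, Gwendolyn, Una, Kenji, Nadia, and Tariq each take 26,000; Pieter's 26,000 share passes to Pieter's issue.
Pieter's share (26,000) is divided into 2 shares of 13,000: Uzoma and Saskia each take 13,000.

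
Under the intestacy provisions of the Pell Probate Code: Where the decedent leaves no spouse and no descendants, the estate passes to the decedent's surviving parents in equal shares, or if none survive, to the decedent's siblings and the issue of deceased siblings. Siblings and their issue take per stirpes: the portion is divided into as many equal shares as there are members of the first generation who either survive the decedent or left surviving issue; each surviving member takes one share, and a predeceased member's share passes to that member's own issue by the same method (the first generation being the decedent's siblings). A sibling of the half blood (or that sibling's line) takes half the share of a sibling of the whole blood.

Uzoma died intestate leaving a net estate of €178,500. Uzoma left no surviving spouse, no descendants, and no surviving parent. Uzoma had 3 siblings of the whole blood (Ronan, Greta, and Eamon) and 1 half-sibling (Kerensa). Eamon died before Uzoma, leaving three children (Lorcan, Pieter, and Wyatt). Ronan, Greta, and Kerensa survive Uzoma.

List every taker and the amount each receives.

The entire €178,500 passes to the siblings and their issue.
Counting each half-blood sibling's line as half a unit, there are 7/2 units in €178,500, so one unit is €51,000. Whole-blood lines (Ronan, Greta, and Eamon) take €51,000 each; half-blood lines (Kerensa) take €25,500 each.
Eamon's share (€51,000) is divided into 3 shares of €17,000: Lorcan, Pieter, and Wyatt each take €17,000.

Ronan: €51,000; Greta: €51,000; Lorcan: €17,000; Pieter: €17,000; Wyatt: €17,000; Kerensa: €25,500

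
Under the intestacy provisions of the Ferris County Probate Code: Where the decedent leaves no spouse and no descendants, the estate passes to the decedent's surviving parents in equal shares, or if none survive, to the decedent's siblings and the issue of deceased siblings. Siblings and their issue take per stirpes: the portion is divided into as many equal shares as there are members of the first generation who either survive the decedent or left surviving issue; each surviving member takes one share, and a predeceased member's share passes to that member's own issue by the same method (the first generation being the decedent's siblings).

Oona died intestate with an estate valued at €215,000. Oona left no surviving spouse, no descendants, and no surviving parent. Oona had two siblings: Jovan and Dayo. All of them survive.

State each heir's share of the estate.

The entire €215,000 passes to the siblings and their issue.
That amount (€215,000) is divided into 2 shares of €107,500: Jovan and Dayo each take €107,500.

Jovan: €107,500; Dayo: €107,500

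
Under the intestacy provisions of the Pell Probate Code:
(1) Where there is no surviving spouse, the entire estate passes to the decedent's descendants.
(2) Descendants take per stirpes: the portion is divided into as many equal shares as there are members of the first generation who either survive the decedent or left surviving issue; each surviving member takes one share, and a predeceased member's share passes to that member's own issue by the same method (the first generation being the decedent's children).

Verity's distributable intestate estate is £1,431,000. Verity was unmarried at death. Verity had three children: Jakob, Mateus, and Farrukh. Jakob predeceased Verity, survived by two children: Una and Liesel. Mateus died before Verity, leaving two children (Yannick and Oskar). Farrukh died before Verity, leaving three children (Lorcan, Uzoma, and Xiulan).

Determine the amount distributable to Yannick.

Yannick receives £238,500.

The entire £1,431,000 passes to the descendants.
That amount (£1,431,000) is divided into 3 shares of £477,000: Jakob's £477,000 share passes to Jakob's issue; Mateus's £477,000 share passes to Mateus's issue; Farrukh's £477,000 share passes to Farrukh's issue.
Jakob's share (£477,000) is divided into 2 shares of £238,500: Una and Liesel each take £238,500.
Mateus's share (£477,000) is divided into 2 shares of £238,500: Yannick and Oskar each take £238,500.
Farrukh's share (£477,000) is divided into 3 shares of £159,000: Lorcan, Uzoma, and Xiulan each take £159,000.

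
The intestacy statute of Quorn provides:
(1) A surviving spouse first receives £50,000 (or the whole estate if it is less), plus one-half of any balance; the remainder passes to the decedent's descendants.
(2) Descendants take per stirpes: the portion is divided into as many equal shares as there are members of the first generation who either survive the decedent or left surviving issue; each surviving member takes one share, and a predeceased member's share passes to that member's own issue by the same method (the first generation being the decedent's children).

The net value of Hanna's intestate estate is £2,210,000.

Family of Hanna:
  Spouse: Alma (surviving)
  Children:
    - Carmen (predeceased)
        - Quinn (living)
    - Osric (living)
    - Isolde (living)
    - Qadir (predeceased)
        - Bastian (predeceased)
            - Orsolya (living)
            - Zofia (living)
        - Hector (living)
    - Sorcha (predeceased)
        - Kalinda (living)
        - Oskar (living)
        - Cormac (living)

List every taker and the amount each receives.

Alma first takes £50,000, leaving a balance of £2,160,000. Alma then takes one-half of the balance (£1,080,000), for a total of £1,130,000. The remaining £1,080,000 passes to the descendants.
The descendants' portion (£1,080,000) is divided into 5 shares of £216,000: Osric and Isolde each take £216,000; Carmen's £216,000 share passes to Carmen's issue; Qadir's £216,000 share passes to Qadir's issue; Sorcha's £216,000 share passes to Sorcha's issue.
Carmen's share (£216,000) passes entirely to Quinn.
Qadir's share (£216,000) is divided into 2 shares of £108,000: Hector takes £108,000; Bastian's £108,000 share passes to Bastian's issue.
Bastian's share (£108,000) is divided into 2 shares of £54,000: Orsolya and Zofia each take £54,000.
Sorcha's share (£216,000) is divided into 3 shares of £72,000: Kalinda, Oskar, and Cormac each take £72,000.

Alma: £1,130,000; Quinn: £216,000; Osric: £216,000; Isolde: £216,000; Orsolya: £54,000; Zofia: £54,000; Hector: £108,000; Kalinda: £72,000; Oskar: £72,000; Cormac: £72,000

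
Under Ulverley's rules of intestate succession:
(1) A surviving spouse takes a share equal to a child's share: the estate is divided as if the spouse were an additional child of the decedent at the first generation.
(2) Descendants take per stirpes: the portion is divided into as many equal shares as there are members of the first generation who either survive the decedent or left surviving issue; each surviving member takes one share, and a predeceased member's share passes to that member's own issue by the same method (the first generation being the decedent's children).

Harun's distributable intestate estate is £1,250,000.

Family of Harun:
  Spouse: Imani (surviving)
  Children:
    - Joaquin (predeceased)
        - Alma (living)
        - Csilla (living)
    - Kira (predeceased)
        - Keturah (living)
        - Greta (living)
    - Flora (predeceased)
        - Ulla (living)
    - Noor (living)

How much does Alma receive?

The spouse counts as an additional share at the children's level, so there are 5 primary shares of £250,000. Imani takes one such share (£250,000).
The children's combined portion (£1,000,000) is divided into 4 shares of £250,000: Noor takes £250,000; Joaquin's £250,000 share passes to Joaquin's issue; Kira's £250,000 share passes to Kira's issue; Flora's £250,000 share passes to Flora's issue.
Joaquin's share (£250,000) is divided into 2 shares of £125,000: Alma and Csilla each take £125,000.
Kira's share (£250,000) is divided into 2 shares of £125,000: Keturah and Greta each take £125,000.
Flora's share (£250,000) passes entirely to Ulla.

Alma receives £125,000.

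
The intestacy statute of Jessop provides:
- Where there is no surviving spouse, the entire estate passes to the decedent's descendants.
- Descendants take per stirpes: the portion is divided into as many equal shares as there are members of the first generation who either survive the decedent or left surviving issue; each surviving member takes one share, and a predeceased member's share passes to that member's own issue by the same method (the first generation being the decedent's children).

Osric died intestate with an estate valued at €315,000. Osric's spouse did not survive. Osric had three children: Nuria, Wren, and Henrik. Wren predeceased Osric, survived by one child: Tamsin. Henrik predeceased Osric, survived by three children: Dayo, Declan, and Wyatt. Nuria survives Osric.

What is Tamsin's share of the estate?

Tamsin receives €105,000.

The entire €315,000 passes to the descendants.
That amount (€315,000) is divided into 3 shares of €105,000: Nuria takes €105,000; Wren's €105,000 share passes to Wren's issue; Henrik's €105,000 share passes to Henrik's issue.
Wren's share (€105,000) passes entirely to Tamsin.
Henrik's share (€105,000) is divided into 3 shares of €35,000: Dayo, Declan, and Wyatt each take €35,000.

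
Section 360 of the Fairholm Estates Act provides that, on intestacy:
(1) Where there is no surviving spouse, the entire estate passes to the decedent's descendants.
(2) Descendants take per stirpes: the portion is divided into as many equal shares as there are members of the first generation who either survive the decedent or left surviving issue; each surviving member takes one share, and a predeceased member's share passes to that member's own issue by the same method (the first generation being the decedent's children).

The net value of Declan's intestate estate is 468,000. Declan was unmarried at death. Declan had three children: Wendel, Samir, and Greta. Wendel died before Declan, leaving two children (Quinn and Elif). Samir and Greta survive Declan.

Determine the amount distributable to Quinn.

The entire 468,000 passes to the descendants.
That amount (468,000) is divided into 3 shares of 156,000: Samir and Greta each take 156,000; Wendel's 156,000 share passes to Wendel's issue.
Wendel's share (156,000) is divided into 2 shares of 78,000: Quinn and Elif each take 78,000.

Quinn receives 78,000.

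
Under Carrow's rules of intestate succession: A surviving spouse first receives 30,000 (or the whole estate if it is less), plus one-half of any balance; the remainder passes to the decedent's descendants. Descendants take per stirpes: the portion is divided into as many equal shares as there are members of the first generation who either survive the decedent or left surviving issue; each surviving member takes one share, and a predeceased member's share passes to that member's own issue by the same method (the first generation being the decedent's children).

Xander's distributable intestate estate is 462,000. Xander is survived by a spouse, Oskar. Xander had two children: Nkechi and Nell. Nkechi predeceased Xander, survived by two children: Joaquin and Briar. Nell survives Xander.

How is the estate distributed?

Oskar first takes 30,000, leaving a balance of 432,000. Oskar then takes one-half of the balance (216,000), for a total of 246,000. The remaining 216,000 passes to the descendants.
The descendants' portion (216,000) is divided into 2 shares of 108,000: Nell takes 108,000; Nkechi's 108,000 share passes to Nkechi's issue.
Nkechi's share (108,000) is divided into 2 shares of 54,000: Joaquin and Briar each take 54,000.

Oskar: 246,000; Joaquin: 54,000; Briar: 54,000; Nell: 108,000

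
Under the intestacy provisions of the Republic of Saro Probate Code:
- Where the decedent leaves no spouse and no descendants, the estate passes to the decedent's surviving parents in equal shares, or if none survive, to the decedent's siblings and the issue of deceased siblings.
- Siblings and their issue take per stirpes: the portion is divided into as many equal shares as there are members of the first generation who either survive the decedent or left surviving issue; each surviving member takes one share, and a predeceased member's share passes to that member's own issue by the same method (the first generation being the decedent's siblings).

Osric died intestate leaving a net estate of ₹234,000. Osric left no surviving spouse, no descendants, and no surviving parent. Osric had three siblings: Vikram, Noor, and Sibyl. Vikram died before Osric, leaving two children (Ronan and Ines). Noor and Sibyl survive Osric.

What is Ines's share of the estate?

The entire ₹234,000 passes to the siblings and their issue.
That amount (₹234,000) is divided into 3 shares of ₹78,000: Noor and Sibyl each take ₹78,000; Vikram's ₹78,000 share passes to Vikram's issue.
Vikram's share (₹78,000) is divided into 2 shares of ₹39,000: Ronan and Ines each take ₹39,000.

Ines receives ₹39,000.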